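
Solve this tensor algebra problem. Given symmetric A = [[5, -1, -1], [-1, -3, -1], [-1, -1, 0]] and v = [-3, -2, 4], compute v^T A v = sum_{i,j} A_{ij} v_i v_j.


First compute Av:
(Av)_1 = 5*-3 + -1*-2 + -1*4 = -17
(Av)_2 = -1*-3 + -3*-2 + -1*4 = 5
(Av)_3 = -1*-3 + -1*-2 + 0*4 = 5
Av = [-17, 5, 5]
Then v^T (Av) = -3*-17 + -2*5 + 4*5
= 51 + -10 + 20 = 61

61


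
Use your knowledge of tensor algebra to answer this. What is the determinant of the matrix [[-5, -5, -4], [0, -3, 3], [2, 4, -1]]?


Expanding along the first row, det(A) = a11*M_11 - a12*M_12 + a13*M_13, where M_1j is the (1,j) minor.
Minor M_11 = -3*-1 - 3*4 = -9
Minor M_12 = 0*-1 - 3*2 = -6
Minor M_13 = 0*4 - -3*2 = 6
det = -5*(-9) - -5*(-6) + -4*(6)
    = 45 - 30 + -24
    = -9

-9


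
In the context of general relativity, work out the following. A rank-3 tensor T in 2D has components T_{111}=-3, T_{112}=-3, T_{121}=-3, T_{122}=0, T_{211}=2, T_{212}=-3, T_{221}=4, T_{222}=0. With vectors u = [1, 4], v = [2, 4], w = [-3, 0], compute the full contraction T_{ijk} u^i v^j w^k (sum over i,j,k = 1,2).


S = sum over i,j,k of T_{ijk} u_i v_j w_k. Expanding all 8 terms:
T_{111}*u_1*v_1*w_1 = -3*1*2*-3 = 18  (running total: 18)
T_{112}*u_1*v_1*w_2 = -3*1*2*0 = 0  (running total: 18)
T_{121}*u_1*v_2*w_1 = -3*1*4*-3 = 36  (running total: 54)
T_{122}*u_1*v_2*w_2 = 0*1*4*0 = 0  (running total: 54)
T_{211}*u_2*v_1*w_1 = 2*4*2*-3 = -48  (running total: 6)
T_{212}*u_2*v_1*w_2 = -3*4*2*0 = 0  (running total: 6)
T_{221}*u_2*v_2*w_1 = 4*4*4*-3 = -192  (running total: -186)
T_{222}*u_2*v_2*w_2 = 0*4*4*0 = 0  (running total: -186)
S = -186

-186


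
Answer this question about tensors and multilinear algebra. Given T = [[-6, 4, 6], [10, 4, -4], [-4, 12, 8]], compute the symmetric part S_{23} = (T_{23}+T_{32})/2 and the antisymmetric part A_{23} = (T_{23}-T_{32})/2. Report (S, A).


T_{23} = -4
T_{32} = 12
S_{23} = (-4 + 12)/2 = 8/2 = 4
A_{23} = (-4 - 12)/2 = -16/2 = -8
Check: S + A = 4 + -8 = -4 = T_{23}.

(4, -8)


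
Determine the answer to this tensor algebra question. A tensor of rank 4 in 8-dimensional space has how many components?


The number of components of a rank-r tensor in d dimensions is d^r.
Here d = 8 and r = 4.
8^4 = 4096

4096


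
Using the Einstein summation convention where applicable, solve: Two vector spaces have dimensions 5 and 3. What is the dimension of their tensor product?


The dimension of a tensor product is the product of dimensions.
dim(V) = 5, dim(W) = 3
dim(V (x) W) = 5 * 3 = 15

15


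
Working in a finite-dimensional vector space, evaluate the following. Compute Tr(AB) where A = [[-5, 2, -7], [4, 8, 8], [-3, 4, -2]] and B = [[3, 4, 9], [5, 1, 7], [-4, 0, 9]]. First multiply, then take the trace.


Tr(AB) = sum_i (AB)_{ii} where (AB)_{ii} = sum_k A_{ik} B_{ki}.
(AB)_{11} = -5*3 + 2*5 + -7*-4 = 23
(AB)_{22} = 4*4 + 8*1 + 8*0 = 24
(AB)_{33} = -3*9 + 4*7 + -2*9 = -17
Tr(AB) = 23 + 24 + -17 = 30

30


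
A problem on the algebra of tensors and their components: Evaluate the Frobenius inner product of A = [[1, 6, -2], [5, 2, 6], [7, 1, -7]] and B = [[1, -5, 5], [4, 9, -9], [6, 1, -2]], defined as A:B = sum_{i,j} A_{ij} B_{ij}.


A:B = sum over all i,j of A_{ij} * B_{ij}.
Row 1: 1*1=1, 6*-5=-30, -2*5=-10 => row sum = -39
Row 2: 5*4=20, 2*9=18, 6*-9=-54 => row sum = -16
Row 3: 7*6=42, 1*1=1, -7*-2=14 => row sum = 57
Total = -39 + -16 + 57 = 2

2


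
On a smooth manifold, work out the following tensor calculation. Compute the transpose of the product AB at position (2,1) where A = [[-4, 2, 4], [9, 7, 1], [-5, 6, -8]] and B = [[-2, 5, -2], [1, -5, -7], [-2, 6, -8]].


(AB)^T_{ij} = (AB)_{ji} = sum_k A_{jk} B_{ki}.
For i=2, j=1 we need (AB)_{12}:
A_{11} * B_{12} = -4 * 5 = -20
A_{12} * B_{22} = 2 * -5 = -10
A_{13} * B_{32} = 4 * 6 = 24
Sum = -20 + -10 + 24 = -6

-6


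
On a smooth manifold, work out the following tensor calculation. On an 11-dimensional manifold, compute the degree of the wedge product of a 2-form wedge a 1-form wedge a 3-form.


The degree of a wedge product is the sum of the degrees of the individual forms.
Degrees: 2, 1, 3
Total degree = 2 + 1 + 3 = 6

6


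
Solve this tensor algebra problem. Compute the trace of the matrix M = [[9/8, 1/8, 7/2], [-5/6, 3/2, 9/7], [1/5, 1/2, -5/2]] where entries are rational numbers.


The trace is the sum of diagonal entries.
Diagonal: M[1,1] = 9/8, M[2,2] = 3/2, M[3,3] = -5/2
Tr(M) = 9/8 + 3/2 + -5/2
Computing step by step:
After adding M[1,1]: 9/8
After adding M[2,2]: 21/8
After adding M[3,3]: 1/8
Tr(M) = 1/8

1/8


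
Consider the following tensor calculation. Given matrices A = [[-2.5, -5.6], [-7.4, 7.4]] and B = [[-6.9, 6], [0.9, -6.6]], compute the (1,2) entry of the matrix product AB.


(AB)_{ij} = sum_k A_{ik} B_{kj}.
For i=1, j=2:
A_{11} * B_{12} = -2.5 * 6 = -15
A_{12} * B_{22} = -5.6 * -6.6 = 36.96
Sum = -15 + 36.96 = 21.96

21.96


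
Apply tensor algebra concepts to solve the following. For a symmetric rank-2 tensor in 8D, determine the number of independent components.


A symmetric rank-2 tensor in d dimensions has d(d+1)/2 independent components.
d = 8
d(d+1)/2 = 8 * 9 / 2 = 72 / 2 = 36

36


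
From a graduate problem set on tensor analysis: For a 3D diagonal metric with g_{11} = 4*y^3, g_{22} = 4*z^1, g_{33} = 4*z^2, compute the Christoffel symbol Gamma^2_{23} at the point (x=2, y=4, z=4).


For a diagonal metric, Gamma^k_{ij} = (1/2) g^{kk} (dg_{ik}/dx_j + dg_{jk}/dx_i - dg_{ij}/dx_k).
The metric is diagonal, so g_{ab} = 0 for a != b.
At the given point: g_{11} = 256, g_{22} = 16, g_{33} = 64
g^{22} = 1/16
dg_{22}/dx_3 = dg_{22}/dx_3 = 4
dg_{32}/dx_2 = 0 (off-diagonal)
dg_{23}/dx_2 = 0 (off-diagonal)
Numerator = 4 + 0 - 0 = 4
Gamma^2_{23} = 4 / (2 * 16) = 1/8

1/8


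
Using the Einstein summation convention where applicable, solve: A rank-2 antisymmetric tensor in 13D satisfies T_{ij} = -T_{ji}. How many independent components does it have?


An antisymmetric rank-2 tensor satisfies A_{ij} = -A_{ji}, so diagonal entries are zero.
The independent components are the upper-triangular entries: C(n, 2) = n(n-1)/2.
n = 13
C(13, 2) = 13 * 12 / 2 = 156 / 2 = 78

78


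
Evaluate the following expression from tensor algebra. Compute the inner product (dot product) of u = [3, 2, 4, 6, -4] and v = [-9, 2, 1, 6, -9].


The inner product u . v = sum of u_i * v_i.
Term-by-term: 3 * -9, 2 * 2, 4 * 1, 6 * 6, -4 * -9
Products: -27, 4, 4, 36, 36
Sum = -27 + 4 + 4 + 36 + 36 = 53

53


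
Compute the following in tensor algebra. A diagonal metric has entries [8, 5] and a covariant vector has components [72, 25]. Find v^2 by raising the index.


To raise an index with a diagonal metric: v^i = v_i / g_{ii}.
For index 2: v_2 = 25, g_{22} = 5
v^2 = 25 / 5 = 5

5


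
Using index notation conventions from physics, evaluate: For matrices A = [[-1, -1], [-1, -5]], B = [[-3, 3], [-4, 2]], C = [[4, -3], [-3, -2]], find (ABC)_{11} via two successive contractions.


(ABC)_{11} = sum_m (AB)_{1m} C_{m1}. First compute row 1 of AB.
(AB)_{11} = -1*-3 + -1*-4 = 7
(AB)_{12} = -1*3 + -1*2 = -5
Now contract with column 1 of C:
(AB)_{11} * C_{11} = 7 * 4 = 28
(AB)_{12} * C_{21} = -5 * -3 = 15
(ABC)_{11} = 28 + 15 = 43

43


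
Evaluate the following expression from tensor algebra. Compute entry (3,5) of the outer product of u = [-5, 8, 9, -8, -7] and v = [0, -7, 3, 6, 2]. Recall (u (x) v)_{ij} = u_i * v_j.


The outer product entry T_{ij} = u_i * v_j.
We need i=3, j=5.
u_3 = 9, v_5 = 2
T_{3,5} = 9 * 2 = 18

18


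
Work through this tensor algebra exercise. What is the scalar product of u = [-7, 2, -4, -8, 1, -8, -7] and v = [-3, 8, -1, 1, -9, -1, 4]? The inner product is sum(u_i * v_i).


The inner product u . v = sum of u_i * v_i.
Term-by-term: -7 * -3, 2 * 8, -4 * -1, -8 * 1, 1 * -9, -8 * -1, -7 * 4
Products: 21, 16, 4, -8, -9, 8, -28
Sum = 21 + 16 + 4 + -8 + -9 + 8 + -28 = 4

4


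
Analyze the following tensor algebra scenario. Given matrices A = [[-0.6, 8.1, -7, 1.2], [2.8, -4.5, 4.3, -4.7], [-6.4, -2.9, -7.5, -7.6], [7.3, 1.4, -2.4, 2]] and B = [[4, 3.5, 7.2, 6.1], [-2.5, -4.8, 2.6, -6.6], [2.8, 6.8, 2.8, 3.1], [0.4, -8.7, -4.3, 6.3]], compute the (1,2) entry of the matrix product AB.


(AB)_{ij} = sum_k A_{ik} B_{kj}.
For i=1, j=2:
A_{11} * B_{12} = -0.6 * 3.5 = -2.1
A_{12} * B_{22} = 8.1 * -4.8 = -38.88
A_{13} * B_{32} = -7 * 6.8 = -47.6
A_{14} * B_{42} = 1.2 * -8.7 = -10.44
Sum = -2.1 + -38.88 + -47.6 + -10.44 = -99.02

-99.02


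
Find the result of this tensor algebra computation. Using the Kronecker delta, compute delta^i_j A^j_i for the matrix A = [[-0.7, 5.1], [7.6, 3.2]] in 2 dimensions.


The contraction (trace) of a rank-2 tensor is the sum of its diagonal elements.
Diagonal entries: A[1,1] = -0.7, A[2,2] = 3.2
Tr(A) = -0.7 + 3.2 = 2.5

2.5


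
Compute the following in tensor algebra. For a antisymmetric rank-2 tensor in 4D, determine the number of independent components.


A antisymmetric rank-2 tensor in d dimensions has d(d-1)/2 independent components.
d = 4
d(d-1)/2 = 4 * 3 / 2 = 12 / 2 = 6

6


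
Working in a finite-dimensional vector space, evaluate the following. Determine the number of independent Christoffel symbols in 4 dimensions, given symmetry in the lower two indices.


Christoffel symbols Gamma^k_{ij} are symmetric in i,j, so there are d * d(d+1)/2 independent symbols.
d = 4
d(d+1)/2 = 4 * 5 / 2 = 10
Total = 4 * 10 = 40

40


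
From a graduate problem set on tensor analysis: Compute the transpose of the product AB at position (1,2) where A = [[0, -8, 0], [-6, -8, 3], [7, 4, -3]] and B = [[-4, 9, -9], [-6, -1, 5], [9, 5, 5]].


(AB)^T_{ij} = (AB)_{ji} = sum_k A_{jk} B_{ki}.
For i=1, j=2 we need (AB)_{21}:
A_{21} * B_{11} = -6 * -4 = 24
A_{22} * B_{21} = -8 * -6 = 48
A_{23} * B_{31} = 3 * 9 = 27
Sum = 24 + 48 + 27 = 99

99


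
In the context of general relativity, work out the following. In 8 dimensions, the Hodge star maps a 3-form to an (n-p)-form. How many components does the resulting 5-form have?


The Hodge dual of a p-form on an n-dimensional manifold is an (n-p)-form.
n = 8, p = 3, so dual degree = 8 - 3 = 5
The number of components is C(n, n-p) = C(8, 5) = 56

56


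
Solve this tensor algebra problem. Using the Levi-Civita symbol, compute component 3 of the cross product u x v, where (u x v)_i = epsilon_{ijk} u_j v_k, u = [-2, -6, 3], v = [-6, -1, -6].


(u x v)_3 = sum_{j,k} epsilon_{3jk} u_j v_k. Only permutations of (1,2,3) contribute; the two non-zero terms are:
eps_{312} u_1 v_2 = 1 * -2 * -1 = 2
eps_{321} u_2 v_1 = -1 * -6 * -6 = -36
(u x v)_3 = -34

-34


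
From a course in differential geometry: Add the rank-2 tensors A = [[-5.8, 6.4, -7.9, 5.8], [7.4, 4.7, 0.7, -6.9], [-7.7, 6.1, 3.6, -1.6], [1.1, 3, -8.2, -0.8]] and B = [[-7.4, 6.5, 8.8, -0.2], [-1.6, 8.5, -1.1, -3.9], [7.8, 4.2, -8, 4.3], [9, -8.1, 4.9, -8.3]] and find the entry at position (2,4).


Tensor addition is component-wise: (A + B)_{ij} = A_{ij} + B_{ij}.
A_{24} = -6.9
B_{24} = -3.9
(A + B)_{24} = -6.9 + -3.9 = -10.8

-10.8


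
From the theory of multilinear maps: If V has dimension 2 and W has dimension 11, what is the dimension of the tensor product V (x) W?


The dimension of a tensor product is the product of dimensions.
dim(V) = 2, dim(W) = 11
dim(V (x) W) = 2 * 11 = 22

22


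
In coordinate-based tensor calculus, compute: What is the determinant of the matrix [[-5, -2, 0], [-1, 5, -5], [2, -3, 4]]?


Expanding along the first row, det(A) = a11*M_11 - a12*M_12 + a13*M_13, where M_1j is the (1,j) minor.
Minor M_11 = 5*4 - -5*-3 = 5
Minor M_12 = -1*4 - -5*2 = 6
Minor M_13 = -1*-3 - 5*2 = -7
det = -5*(5) - -2*(6) + 0*(-7)
    = -25 - -12 + 0
    = -13

-13


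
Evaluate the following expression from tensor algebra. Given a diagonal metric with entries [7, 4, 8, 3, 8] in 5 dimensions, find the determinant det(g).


For a diagonal metric, the determinant is the product of diagonal entries.
Diagonal entries: 7, 4, 8, 3, 8
det(g) = 7 * 4 * 8 * 3 * 8 = 5376

5376


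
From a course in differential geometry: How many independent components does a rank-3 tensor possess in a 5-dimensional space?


The number of components of a rank-r tensor in d dimensions is d^r.
Here d = 5 and r = 3.
5^3 = 125

125


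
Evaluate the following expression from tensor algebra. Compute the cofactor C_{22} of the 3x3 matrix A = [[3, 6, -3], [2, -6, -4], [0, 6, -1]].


To find cofactor C_{22}, delete row 2 and column 2.
The resulting 2x2 submatrix is: [[3, -3], [0, -1]]
Minor M_{22} = 3*-1 - -3*0
  = -3 - 0 = -3
Sign = (-1)^(2+2) = (-1)^4 = 1
Cofactor C_{22} = 1 * -3 = -3

-3


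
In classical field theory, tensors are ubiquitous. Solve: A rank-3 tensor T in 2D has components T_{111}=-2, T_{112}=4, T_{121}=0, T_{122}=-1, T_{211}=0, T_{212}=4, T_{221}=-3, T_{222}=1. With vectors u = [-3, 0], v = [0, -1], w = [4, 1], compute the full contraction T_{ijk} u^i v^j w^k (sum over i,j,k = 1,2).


S = sum over i,j,k of T_{ijk} u_i v_j w_k. Expanding all 8 terms:
T_{111}*u_1*v_1*w_1 = -2*-3*0*4 = 0  (running total: 0)
T_{112}*u_1*v_1*w_2 = 4*-3*0*1 = 0  (running total: 0)
T_{121}*u_1*v_2*w_1 = 0*-3*-1*4 = 0  (running total: 0)
T_{122}*u_1*v_2*w_2 = -1*-3*-1*1 = -3  (running total: -3)
T_{211}*u_2*v_1*w_1 = 0*0*0*4 = 0  (running total: -3)
T_{212}*u_2*v_1*w_2 = 4*0*0*1 = 0  (running total: -3)
T_{221}*u_2*v_2*w_1 = -3*0*-1*4 = 0  (running total: -3)
T_{222}*u_2*v_2*w_2 = 1*0*-1*1 = 0  (running total: -3)
S = -3

-3


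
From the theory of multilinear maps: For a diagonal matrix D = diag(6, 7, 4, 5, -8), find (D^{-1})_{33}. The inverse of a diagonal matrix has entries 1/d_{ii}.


For a diagonal matrix, the inverse has entries (D^{-1})_{ii} = 1/d_{ii}.
The diagonal entries are: d_{11} = 6, d_{22} = 7, d_{33} = 4, d_{44} = 5, d_{55} = -8
We need (D^{-1})_{33} = 1/d_{33} = 1/4 = 1/4

1/4


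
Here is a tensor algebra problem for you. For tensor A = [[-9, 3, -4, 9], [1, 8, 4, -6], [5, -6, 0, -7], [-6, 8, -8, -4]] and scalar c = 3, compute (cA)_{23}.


Scalar multiplication: (cA)_{ij} = c * A_{ij}.
c = 3
A_{23} = 4
(cA)_{23} = 3 * 4 = 12

12


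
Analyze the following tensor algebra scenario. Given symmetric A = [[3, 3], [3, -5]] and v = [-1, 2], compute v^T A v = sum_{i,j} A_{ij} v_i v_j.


First compute Av:
(Av)_1 = 3*-1 + 3*2 = 3
(Av)_2 = 3*-1 + -5*2 = -13
Av = [3, -13]
Then v^T (Av) = -1*3 + 2*-13
= -3 + -26 = -29

-29


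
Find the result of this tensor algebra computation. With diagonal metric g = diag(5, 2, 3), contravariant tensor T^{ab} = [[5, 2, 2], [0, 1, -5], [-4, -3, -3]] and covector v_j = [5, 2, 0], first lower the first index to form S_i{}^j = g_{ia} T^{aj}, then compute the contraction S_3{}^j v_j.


Step 1: lower the first index. For a diagonal metric, g_{ia} T^{aj} = g_{ii} T^{ij} (no sum on i).
g_{33} = 3
S_3{}^1 = 3 * T^{31} = 3 * -4 = -12
S_3{}^2 = 3 * T^{32} = 3 * -3 = -9
S_3{}^3 = 3 * T^{33} = 3 * -3 = -9
Step 2: contract S_3{}^j with v_j.
S_3{}^1 * v_1 = -12 * 5 = -60
S_3{}^2 * v_2 = -9 * 2 = -18
S_3{}^3 * v_3 = -9 * 0 = 0
Result = -60 + -18 + 0 = -78

-78


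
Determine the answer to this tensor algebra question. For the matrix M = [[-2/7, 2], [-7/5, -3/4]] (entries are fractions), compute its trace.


The trace is the sum of diagonal entries.
Diagonal: M[1,1] = -2/7, M[2,2] = -3/4
Tr(M) = -2/7 + -3/4
Computing step by step:
After adding M[1,1]: -2/7
After adding M[2,2]: -29/28
Tr(M) = -29/28

-29/28


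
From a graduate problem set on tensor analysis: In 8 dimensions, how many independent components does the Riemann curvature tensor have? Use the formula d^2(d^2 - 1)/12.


The Riemann tensor in d dimensions has d^2(d^2 - 1)/12 independent components.
d = 8, so d^2 = 64
d^2 - 1 = 63
d^2(d^2 - 1) = 64 * 63 = 4032
Divide by 12: 4032 / 12 = 336

336


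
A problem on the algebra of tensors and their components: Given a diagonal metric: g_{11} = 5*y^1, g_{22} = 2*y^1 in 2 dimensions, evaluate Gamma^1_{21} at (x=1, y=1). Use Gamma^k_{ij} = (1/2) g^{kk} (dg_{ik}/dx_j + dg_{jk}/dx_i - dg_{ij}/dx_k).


For a diagonal metric, Gamma^k_{ij} = (1/2) g^{kk} (dg_{ik}/dx_j + dg_{jk}/dx_i - dg_{ij}/dx_k).
The metric is diagonal, so g_{ab} = 0 for a != b.
At the given point: g_{11} = 5, g_{22} = 2
g^{11} = 1/5
dg_{21}/dx_1 = 0 (off-diagonal)
dg_{11}/dx_2 = dg_{11}/dx_2 = 5
dg_{21}/dx_1 = 0 (off-diagonal)
Numerator = 0 + 5 - 0 = 5
Gamma^1_{21} = 5 / (2 * 5) = 1/2

1/2


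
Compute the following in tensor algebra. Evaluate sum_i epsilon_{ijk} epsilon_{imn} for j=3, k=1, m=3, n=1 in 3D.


Using the identity: epsilon_{ijk} epsilon_{imn} = delta_{jm} delta_{kn} - delta_{jn} delta_{km}.
delta_{33} = 1
delta_{11} = 1
delta_{31} = 0
delta_{13} = 0
Result = 1 * 1 - 0 * 0 = 1 - 0 = 1

1


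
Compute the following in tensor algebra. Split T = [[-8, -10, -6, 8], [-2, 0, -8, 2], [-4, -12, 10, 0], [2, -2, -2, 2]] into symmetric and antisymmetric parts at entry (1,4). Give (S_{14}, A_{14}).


T_{14} = 8
T_{41} = 2
S_{14} = (8 + 2)/2 = 10/2 = 5
A_{14} = (8 - 2)/2 = 6/2 = 3
Check: S + A = 5 + 3 = 8 = T_{14}.

(5, 3)


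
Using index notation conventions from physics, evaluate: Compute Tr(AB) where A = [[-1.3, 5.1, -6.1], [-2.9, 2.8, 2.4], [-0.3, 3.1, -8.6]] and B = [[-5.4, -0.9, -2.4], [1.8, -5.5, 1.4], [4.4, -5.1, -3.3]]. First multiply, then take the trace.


Tr(AB) = sum_i (AB)_{ii} where (AB)_{ii} = sum_k A_{ik} B_{ki}.
(AB)_{11} = -1.3*-5.4 + 5.1*1.8 + -6.1*4.4 = -10.64
(AB)_{22} = -2.9*-0.9 + 2.8*-5.5 + 2.4*-5.1 = -25.03
(AB)_{33} = -0.3*-2.4 + 3.1*1.4 + -8.6*-3.3 = 33.44
Tr(AB) = -10.64 + -25.03 + 33.44 = -2.23

-2.23


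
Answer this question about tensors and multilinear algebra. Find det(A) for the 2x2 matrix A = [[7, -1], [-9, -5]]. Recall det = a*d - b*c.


For a 2x2 matrix [[a, b], [c, d]], det = a*d - b*c.
a = 7, b = -1, c = -9, d = -5
a*d = 7 * -5 = -35
b*c = -1 * -9 = 9
det = -35 - 9 = -44

-44


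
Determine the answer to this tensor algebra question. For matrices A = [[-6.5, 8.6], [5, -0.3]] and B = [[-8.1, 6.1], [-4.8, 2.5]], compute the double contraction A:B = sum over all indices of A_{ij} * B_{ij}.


A:B = sum over all i,j of A_{ij} * B_{ij}.
Row 1: -6.5*-8.1=52.65, 8.6*6.1=52.46 => row sum = 105.11
Row 2: 5*-4.8=-24, -0.3*2.5=-0.75 => row sum = -24.75
Total = 105.11 + -24.75 = 80.36

80.36


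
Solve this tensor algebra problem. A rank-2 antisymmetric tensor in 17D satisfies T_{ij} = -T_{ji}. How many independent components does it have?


An antisymmetric rank-2 tensor satisfies A_{ij} = -A_{ji}, so diagonal entries are zero.
The independent components are the upper-triangular entries: C(n, 2) = n(n-1)/2.
n = 17
C(17, 2) = 17 * 16 / 2 = 272 / 2 = 136

136


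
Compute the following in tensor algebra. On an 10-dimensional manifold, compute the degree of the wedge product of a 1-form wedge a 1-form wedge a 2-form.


The degree of a wedge product is the sum of the degrees of the individual forms.
Degrees: 1, 1, 2
Total degree = 1 + 1 + 2 = 4

4


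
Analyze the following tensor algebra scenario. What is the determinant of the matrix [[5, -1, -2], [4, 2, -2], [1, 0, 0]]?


Expanding along the first row, det(A) = a11*M_11 - a12*M_12 + a13*M_13, where M_1j is the (1,j) minor.
Minor M_11 = 2*0 - -2*0 = 0
Minor M_12 = 4*0 - -2*1 = 2
Minor M_13 = 4*0 - 2*1 = -2
det = 5*(0) - -1*(2) + -2*(-2)
    = 0 - -2 + 4
    = 6

6


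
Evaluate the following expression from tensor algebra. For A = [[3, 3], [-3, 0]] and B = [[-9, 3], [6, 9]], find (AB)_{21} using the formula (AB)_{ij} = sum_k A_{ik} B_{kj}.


(AB)_{ij} = sum_k A_{ik} B_{kj}.
For i=2, j=1:
A_{21} * B_{11} = -3 * -9 = 27
A_{22} * B_{21} = 0 * 6 = 0
Sum = 27 + 0 = 27

27


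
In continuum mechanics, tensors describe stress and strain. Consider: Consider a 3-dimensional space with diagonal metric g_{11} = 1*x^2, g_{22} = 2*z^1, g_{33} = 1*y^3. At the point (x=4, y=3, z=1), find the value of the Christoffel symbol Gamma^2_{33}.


For a diagonal metric, Gamma^k_{ij} = (1/2) g^{kk} (dg_{ik}/dx_j + dg_{jk}/dx_i - dg_{ij}/dx_k).
The metric is diagonal, so g_{ab} = 0 for a != b.
At the given point: g_{11} = 16, g_{22} = 2, g_{33} = 27
g^{22} = 1/2
dg_{32}/dx_3 = 0 (off-diagonal)
dg_{32}/dx_3 = 0 (off-diagonal)
dg_{33}/dx_2 = dg_{33}/dx_2 = 27
Numerator = 0 + 0 - 27 = -27
Gamma^2_{33} = -27 / (2 * 2) = -27/4

-27/4


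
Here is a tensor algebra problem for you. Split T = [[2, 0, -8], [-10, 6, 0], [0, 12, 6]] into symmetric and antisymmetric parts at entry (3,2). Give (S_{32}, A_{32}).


T_{32} = 12
T_{23} = 0
S_{32} = (12 + 0)/2 = 12/2 = 6
A_{32} = (12 - 0)/2 = 12/2 = 6
Check: S + A = 6 + 6 = 12 = T_{32}.

(6, 6)


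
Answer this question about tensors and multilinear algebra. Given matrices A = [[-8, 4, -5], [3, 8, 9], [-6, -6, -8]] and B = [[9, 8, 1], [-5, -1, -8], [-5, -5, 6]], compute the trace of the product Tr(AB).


Tr(AB) = sum_i (AB)_{ii} where (AB)_{ii} = sum_k A_{ik} B_{ki}.
(AB)_{11} = -8*9 + 4*-5 + -5*-5 = -67
(AB)_{22} = 3*8 + 8*-1 + 9*-5 = -29
(AB)_{33} = -6*1 + -6*-8 + -8*6 = -6
Tr(AB) = -67 + -29 + -6 = -102

-102


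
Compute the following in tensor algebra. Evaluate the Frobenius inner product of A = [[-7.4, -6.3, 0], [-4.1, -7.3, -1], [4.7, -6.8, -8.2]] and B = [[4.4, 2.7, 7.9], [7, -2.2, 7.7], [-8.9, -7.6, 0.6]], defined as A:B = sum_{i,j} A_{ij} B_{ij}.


A:B = sum over all i,j of A_{ij} * B_{ij}.
Row 1: -7.4*4.4=-32.56, -6.3*2.7=-17.01, 0*7.9=0 => row sum = -49.57
Row 2: -4.1*7=-28.7, -7.3*-2.2=16.06, -1*7.7=-7.7 => row sum = -20.34
Row 3: 4.7*-8.9=-41.83, -6.8*-7.6=51.68, -8.2*0.6=-4.92 => row sum = 4.93
Total = -49.57 + -20.34 + 4.93 = -64.98

-64.98


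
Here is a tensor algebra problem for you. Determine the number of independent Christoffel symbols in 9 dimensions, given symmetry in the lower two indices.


Christoffel symbols Gamma^k_{ij} are symmetric in i,j, so there are d * d(d+1)/2 independent symbols.
d = 9
d(d+1)/2 = 9 * 10 / 2 = 45
Total = 9 * 45 = 405

405


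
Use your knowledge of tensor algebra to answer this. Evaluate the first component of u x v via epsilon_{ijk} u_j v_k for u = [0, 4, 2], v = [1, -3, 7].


(u x v)_1 = sum_{j,k} epsilon_{1jk} u_j v_k. Only permutations of (1,2,3) contribute; the two non-zero terms are:
eps_{123} u_2 v_3 = 1 * 4 * 7 = 28
eps_{132} u_3 v_2 = -1 * 2 * -3 = 6
(u x v)_1 = 34

34


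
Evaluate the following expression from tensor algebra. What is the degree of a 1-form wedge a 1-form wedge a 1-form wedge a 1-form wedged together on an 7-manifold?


The degree of a wedge product is the sum of the degrees of the individual forms.
Degrees: 1, 1, 1, 1
Total degree = 1 + 1 + 1 + 1 = 4

4


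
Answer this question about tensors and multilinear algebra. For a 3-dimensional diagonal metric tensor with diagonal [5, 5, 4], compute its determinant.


For a diagonal metric, the determinant is the product of diagonal entries.
Diagonal entries: 5, 5, 4
det(g) = 5 * 5 * 4 = 100

100


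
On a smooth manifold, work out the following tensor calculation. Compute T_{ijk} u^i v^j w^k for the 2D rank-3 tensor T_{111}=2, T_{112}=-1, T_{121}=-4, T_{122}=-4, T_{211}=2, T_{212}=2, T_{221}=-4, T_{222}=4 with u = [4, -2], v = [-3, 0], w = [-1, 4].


S = sum over i,j,k of T_{ijk} u_i v_j w_k. Expanding all 8 terms:
T_{111}*u_1*v_1*w_1 = 2*4*-3*-1 = 24  (running total: 24)
T_{112}*u_1*v_1*w_2 = -1*4*-3*4 = 48  (running total: 72)
T_{121}*u_1*v_2*w_1 = -4*4*0*-1 = 0  (running total: 72)
T_{122}*u_1*v_2*w_2 = -4*4*0*4 = 0  (running total: 72)
T_{211}*u_2*v_1*w_1 = 2*-2*-3*-1 = -12  (running total: 60)
T_{212}*u_2*v_1*w_2 = 2*-2*-3*4 = 48  (running total: 108)
T_{221}*u_2*v_2*w_1 = -4*-2*0*-1 = 0  (running total: 108)
T_{222}*u_2*v_2*w_2 = 4*-2*0*4 = 0  (running total: 108)
S = 108

108


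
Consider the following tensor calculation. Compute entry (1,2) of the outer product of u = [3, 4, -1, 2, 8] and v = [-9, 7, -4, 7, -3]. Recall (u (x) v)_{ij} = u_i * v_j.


The outer product entry T_{ij} = u_i * v_j.
We need i=1, j=2.
u_1 = 3, v_2 = 7
T_{1,2} = 3 * 7 = 21

21


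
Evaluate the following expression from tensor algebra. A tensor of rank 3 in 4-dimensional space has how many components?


The number of components of a rank-r tensor in d dimensions is d^r.
Here d = 4 and r = 3.
4^3 = 64

64


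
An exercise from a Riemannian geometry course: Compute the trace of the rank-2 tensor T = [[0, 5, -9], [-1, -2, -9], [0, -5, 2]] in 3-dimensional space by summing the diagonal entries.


The contraction (trace) of a rank-2 tensor is the sum of its diagonal elements.
Diagonal entries: A[1,1] = 0, A[2,2] = -2, A[3,3] = 2
Tr(A) = 0 + -2 + 2 = 0

0


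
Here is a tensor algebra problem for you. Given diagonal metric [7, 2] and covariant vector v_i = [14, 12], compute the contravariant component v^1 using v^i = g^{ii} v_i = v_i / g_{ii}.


To raise an index with a diagonal metric: v^i = v_i / g_{ii}.
For index 1: v_1 = 14, g_{11} = 7
v^1 = 14 / 7 = 2

2


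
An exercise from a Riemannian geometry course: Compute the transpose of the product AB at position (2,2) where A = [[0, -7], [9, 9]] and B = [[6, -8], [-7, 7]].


(AB)^T_{ij} = (AB)_{ji} = sum_k A_{jk} B_{ki}.
For i=2, j=2 we need (AB)_{22}:
A_{21} * B_{12} = 9 * -8 = -72
A_{22} * B_{22} = 9 * 7 = 63
Sum = -72 + 63 = -9

-9


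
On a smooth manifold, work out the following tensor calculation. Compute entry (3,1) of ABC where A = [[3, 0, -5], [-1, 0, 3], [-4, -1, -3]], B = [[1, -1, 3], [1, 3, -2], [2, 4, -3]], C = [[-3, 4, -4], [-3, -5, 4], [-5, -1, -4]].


(ABC)_{31} = sum_m (AB)_{3m} C_{m1}. First compute row 3 of AB.
(AB)_{31} = -4*1 + -1*1 + -3*2 = -11
(AB)_{32} = -4*-1 + -1*3 + -3*4 = -11
(AB)_{33} = -4*3 + -1*-2 + -3*-3 = -1
Now contract with column 1 of C:
(AB)_{31} * C_{11} = -11 * -3 = 33
(AB)_{32} * C_{21} = -11 * -3 = 33
(AB)_{33} * C_{31} = -1 * -5 = 5
(ABC)_{31} = 33 + 33 + 5 = 71

71


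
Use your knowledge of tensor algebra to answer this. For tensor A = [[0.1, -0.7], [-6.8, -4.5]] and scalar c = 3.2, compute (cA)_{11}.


Scalar multiplication: (cA)_{ij} = c * A_{ij}.
c = 3.2
A_{11} = 0.1
(cA)_{11} = 3.2 * 0.1 = 0.32

0.32


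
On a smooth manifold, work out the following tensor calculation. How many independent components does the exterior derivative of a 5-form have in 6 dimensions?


The exterior derivative of a p-form is a (p+1)-form.
Its number of independent components is C(n, p+1).
n = 6, p+1 = 6
C(6, 6) = 1

1


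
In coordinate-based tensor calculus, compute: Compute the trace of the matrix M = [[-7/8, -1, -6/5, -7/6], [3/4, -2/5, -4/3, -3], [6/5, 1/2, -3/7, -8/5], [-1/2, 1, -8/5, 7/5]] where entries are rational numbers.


The trace is the sum of diagonal entries.
Diagonal: M[1,1] = -7/8, M[2,2] = -2/5, M[3,3] = -3/7, M[4,4] = 7/5
Tr(M) = -7/8 + -2/5 + -3/7 + 7/5
Computing step by step:
After adding M[1,1]: -7/8
After adding M[2,2]: -51/40
After adding M[3,3]: -477/280
After adding M[4,4]: -17/56
Tr(M) = -17/56

-17/56


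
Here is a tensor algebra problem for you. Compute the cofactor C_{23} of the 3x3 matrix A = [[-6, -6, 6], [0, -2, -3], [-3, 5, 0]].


To find cofactor C_{23}, delete row 2 and column 3.
The resulting 2x2 submatrix is: [[-6, -6], [-3, 5]]
Minor M_{23} = -6*5 - -6*-3
  = -30 - 18 = -48
Sign = (-1)^(2+3) = (-1)^5 = -1
Cofactor C_{23} = -1 * -48 = 48

48


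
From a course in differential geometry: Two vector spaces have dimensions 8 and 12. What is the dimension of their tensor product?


The dimension of a tensor product is the product of dimensions.
dim(V) = 8, dim(W) = 12
dim(V (x) W) = 8 * 12 = 96

96


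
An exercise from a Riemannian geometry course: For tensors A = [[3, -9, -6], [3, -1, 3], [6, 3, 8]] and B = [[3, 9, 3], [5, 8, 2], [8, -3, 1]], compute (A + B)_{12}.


Tensor addition is component-wise: (A + B)_{ij} = A_{ij} + B_{ij}.
A_{12} = -9
B_{12} = 9
(A + B)_{12} = -9 + 9 = 0

0


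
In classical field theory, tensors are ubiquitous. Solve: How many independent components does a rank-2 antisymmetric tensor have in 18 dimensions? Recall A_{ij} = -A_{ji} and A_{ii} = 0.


An antisymmetric rank-2 tensor satisfies A_{ij} = -A_{ji}, so diagonal entries are zero.
The independent components are the upper-triangular entries: C(n, 2) = n(n-1)/2.
n = 18
C(18, 2) = 18 * 17 / 2 = 306 / 2 = 153

153


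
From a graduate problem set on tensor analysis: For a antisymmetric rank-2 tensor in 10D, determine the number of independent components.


A antisymmetric rank-2 tensor in d dimensions has d(d-1)/2 independent components.
d = 10
d(d-1)/2 = 10 * 9 / 2 = 90 / 2 = 45

45


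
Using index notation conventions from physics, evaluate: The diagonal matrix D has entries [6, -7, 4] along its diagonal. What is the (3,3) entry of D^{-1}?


For a diagonal matrix, the inverse has entries (D^{-1})_{ii} = 1/d_{ii}.
The diagonal entries are: d_{11} = 6, d_{22} = -7, d_{33} = 4
We need (D^{-1})_{33} = 1/d_{33} = 1/4 = 1/4

1/4


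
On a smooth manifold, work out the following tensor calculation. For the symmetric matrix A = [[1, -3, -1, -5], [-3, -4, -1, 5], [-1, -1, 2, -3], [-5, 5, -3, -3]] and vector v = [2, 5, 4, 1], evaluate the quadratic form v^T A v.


First compute Av:
(Av)_1 = 1*2 + -3*5 + -1*4 + -5*1 = -22
(Av)_2 = -3*2 + -4*5 + -1*4 + 5*1 = -25
(Av)_3 = -1*2 + -1*5 + 2*4 + -3*1 = -2
(Av)_4 = -5*2 + 5*5 + -3*4 + -3*1 = 0
Av = [-22, -25, -2, 0]
Then v^T (Av) = 2*-22 + 5*-25 + 4*-2 + 1*0
= -44 + -125 + -8 + 0 = -177

-177


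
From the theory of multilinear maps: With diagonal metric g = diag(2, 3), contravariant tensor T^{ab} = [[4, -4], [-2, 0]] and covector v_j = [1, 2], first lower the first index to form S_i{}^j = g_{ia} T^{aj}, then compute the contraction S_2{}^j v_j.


Step 1: lower the first index. For a diagonal metric, g_{ia} T^{aj} = g_{ii} T^{ij} (no sum on i).
g_{22} = 3
S_2{}^1 = 3 * T^{21} = 3 * -2 = -6
S_2{}^2 = 3 * T^{22} = 3 * 0 = 0
Step 2: contract S_2{}^j with v_j.
S_2{}^1 * v_1 = -6 * 1 = -6
S_2{}^2 * v_2 = 0 * 2 = 0
Result = -6 + 0 = -6

-6


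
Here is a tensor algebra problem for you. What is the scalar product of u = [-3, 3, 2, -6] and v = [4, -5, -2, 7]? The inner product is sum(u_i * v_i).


The inner product u . v = sum of u_i * v_i.
Term-by-term: -3 * 4, 3 * -5, 2 * -2, -6 * 7
Products: -12, -15, -4, -42
Sum = -12 + -15 + -4 + -42 = -73

-73


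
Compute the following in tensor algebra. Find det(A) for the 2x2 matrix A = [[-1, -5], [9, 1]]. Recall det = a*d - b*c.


For a 2x2 matrix [[a, b], [c, d]], det = a*d - b*c.
a = -1, b = -5, c = 9, d = 1
a*d = -1 * 1 = -1
b*c = -5 * 9 = -45
det = -1 - -45 = 44

44


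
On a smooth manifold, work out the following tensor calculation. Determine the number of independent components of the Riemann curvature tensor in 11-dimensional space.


The Riemann tensor in d dimensions has d^2(d^2 - 1)/12 independent components.
d = 11, so d^2 = 121
d^2 - 1 = 120
d^2(d^2 - 1) = 121 * 120 = 14520
Divide by 12: 14520 / 12 = 1210

1210


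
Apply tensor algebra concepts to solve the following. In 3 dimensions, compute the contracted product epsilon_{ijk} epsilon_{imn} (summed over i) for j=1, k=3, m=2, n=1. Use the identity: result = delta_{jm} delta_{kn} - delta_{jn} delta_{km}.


Using the identity: epsilon_{ijk} epsilon_{imn} = delta_{jm} delta_{kn} - delta_{jn} delta_{km}.
delta_{12} = 0
delta_{31} = 0
delta_{11} = 1
delta_{32} = 0
Result = 0 * 0 - 1 * 0 = 0 - 0 = 0

0


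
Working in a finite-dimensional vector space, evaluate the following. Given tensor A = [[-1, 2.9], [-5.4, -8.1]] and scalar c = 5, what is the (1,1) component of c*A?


Scalar multiplication: (cA)_{ij} = c * A_{ij}.
c = 5
A_{11} = -1
(cA)_{11} = 5 * -1 = -5

-5


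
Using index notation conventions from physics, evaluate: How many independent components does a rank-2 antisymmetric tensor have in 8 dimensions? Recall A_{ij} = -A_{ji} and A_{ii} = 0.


An antisymmetric rank-2 tensor satisfies A_{ij} = -A_{ji}, so diagonal entries are zero.
The independent components are the upper-triangular entries: C(n, 2) = n(n-1)/2.
n = 8
C(8, 2) = 8 * 7 / 2 = 56 / 2 = 28

28


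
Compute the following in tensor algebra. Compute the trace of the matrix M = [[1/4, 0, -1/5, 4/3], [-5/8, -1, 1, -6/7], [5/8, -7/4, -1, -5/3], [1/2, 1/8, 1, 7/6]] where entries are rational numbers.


The trace is the sum of diagonal entries.
Diagonal: M[1,1] = 1/4, M[2,2] = -1, M[3,3] = -1, M[4,4] = 7/6
Tr(M) = 1/4 + -1 + -1 + 7/6
Computing step by step:
After adding M[1,1]: 1/4
After adding M[2,2]: -3/4
After adding M[3,3]: -7/4
After adding M[4,4]: -7/12
Tr(M) = -7/12

-7/12


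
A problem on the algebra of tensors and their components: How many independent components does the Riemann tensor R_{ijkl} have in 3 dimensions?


The Riemann tensor in d dimensions has d^2(d^2 - 1)/12 independent components.
d = 3, so d^2 = 9
d^2 - 1 = 8
d^2(d^2 - 1) = 9 * 8 = 72
Divide by 12: 72 / 12 = 6

6


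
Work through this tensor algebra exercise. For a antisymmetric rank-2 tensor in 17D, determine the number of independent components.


A antisymmetric rank-2 tensor in d dimensions has d(d-1)/2 independent components.
d = 17
d(d-1)/2 = 17 * 16 / 2 = 272 / 2 = 136

136


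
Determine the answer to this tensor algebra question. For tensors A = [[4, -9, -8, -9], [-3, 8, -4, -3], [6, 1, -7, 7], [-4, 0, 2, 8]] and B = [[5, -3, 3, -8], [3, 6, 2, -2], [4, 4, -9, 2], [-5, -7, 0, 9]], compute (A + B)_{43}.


Tensor addition is component-wise: (A + B)_{ij} = A_{ij} + B_{ij}.
A_{43} = 2
B_{43} = 0
(A + B)_{43} = 2 + 0 = 2

2


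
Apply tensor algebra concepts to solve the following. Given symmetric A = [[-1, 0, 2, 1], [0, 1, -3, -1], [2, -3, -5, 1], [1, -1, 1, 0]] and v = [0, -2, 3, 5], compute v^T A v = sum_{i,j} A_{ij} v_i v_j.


First compute Av:
(Av)_1 = -1*0 + 0*-2 + 2*3 + 1*5 = 11
(Av)_2 = 0*0 + 1*-2 + -3*3 + -1*5 = -16
(Av)_3 = 2*0 + -3*-2 + -5*3 + 1*5 = -4
(Av)_4 = 1*0 + -1*-2 + 1*3 + 0*5 = 5
Av = [11, -16, -4, 5]
Then v^T (Av) = 0*11 + -2*-16 + 3*-4 + 5*5
= 0 + 32 + -12 + 25 = 45

45


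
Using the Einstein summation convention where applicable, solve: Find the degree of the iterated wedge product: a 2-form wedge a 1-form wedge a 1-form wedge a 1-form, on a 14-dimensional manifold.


The degree of a wedge product is the sum of the degrees of the individual forms.
Degrees: 2, 1, 1, 1
Total degree = 2 + 1 + 1 + 1 = 5

5


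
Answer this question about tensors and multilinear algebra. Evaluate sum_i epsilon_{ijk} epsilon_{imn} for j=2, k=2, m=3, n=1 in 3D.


Using the identity: epsilon_{ijk} epsilon_{imn} = delta_{jm} delta_{kn} - delta_{jn} delta_{km}.
delta_{23} = 0
delta_{21} = 0
delta_{21} = 0
delta_{23} = 0
Result = 0 * 0 - 0 * 0 = 0 - 0 = 0

0


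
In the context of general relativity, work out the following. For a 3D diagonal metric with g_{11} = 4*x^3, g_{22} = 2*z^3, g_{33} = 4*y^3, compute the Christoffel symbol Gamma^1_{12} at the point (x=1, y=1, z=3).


For a diagonal metric, Gamma^k_{ij} = (1/2) g^{kk} (dg_{ik}/dx_j + dg_{jk}/dx_i - dg_{ij}/dx_k).
The metric is diagonal, so g_{ab} = 0 for a != b.
At the given point: g_{11} = 4, g_{22} = 54, g_{33} = 4
g^{11} = 1/4
dg_{11}/dx_2 = dg_{11}/dx_2 = 0
dg_{21}/dx_1 = 0 (off-diagonal)
dg_{12}/dx_1 = 0 (off-diagonal)
Numerator = 0 + 0 - 0 = 0
Gamma^1_{12} = 0 / (2 * 4) = 0

0


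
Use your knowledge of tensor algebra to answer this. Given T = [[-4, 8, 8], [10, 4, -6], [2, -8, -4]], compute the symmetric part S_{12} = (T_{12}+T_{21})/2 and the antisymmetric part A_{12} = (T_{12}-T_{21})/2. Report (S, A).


T_{12} = 8
T_{21} = 10
S_{12} = (8 + 10)/2 = 18/2 = 9
A_{12} = (8 - 10)/2 = -2/2 = -1
Check: S + A = 9 + -1 = 8 = T_{12}.

(9, -1)


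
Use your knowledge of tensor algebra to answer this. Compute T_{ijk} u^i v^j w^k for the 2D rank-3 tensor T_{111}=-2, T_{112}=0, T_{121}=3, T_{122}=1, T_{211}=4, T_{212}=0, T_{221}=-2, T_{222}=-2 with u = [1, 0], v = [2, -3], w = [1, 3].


S = sum over i,j,k of T_{ijk} u_i v_j w_k. Expanding all 8 terms:
T_{111}*u_1*v_1*w_1 = -2*1*2*1 = -4  (running total: -4)
T_{112}*u_1*v_1*w_2 = 0*1*2*3 = 0  (running total: -4)
T_{121}*u_1*v_2*w_1 = 3*1*-3*1 = -9  (running total: -13)
T_{122}*u_1*v_2*w_2 = 1*1*-3*3 = -9  (running total: -22)
T_{211}*u_2*v_1*w_1 = 4*0*2*1 = 0  (running total: -22)
T_{212}*u_2*v_1*w_2 = 0*0*2*3 = 0  (running total: -22)
T_{221}*u_2*v_2*w_1 = -2*0*-3*1 = 0  (running total: -22)
T_{222}*u_2*v_2*w_2 = -2*0*-3*3 = 0  (running total: -22)
S = -22

-22


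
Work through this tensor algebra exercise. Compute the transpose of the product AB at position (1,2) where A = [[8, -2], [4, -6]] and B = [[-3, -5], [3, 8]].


(AB)^T_{ij} = (AB)_{ji} = sum_k A_{jk} B_{ki}.
For i=1, j=2 we need (AB)_{21}:
A_{21} * B_{11} = 4 * -3 = -12
A_{22} * B_{21} = -6 * 3 = -18
Sum = -12 + -18 = -30

-30


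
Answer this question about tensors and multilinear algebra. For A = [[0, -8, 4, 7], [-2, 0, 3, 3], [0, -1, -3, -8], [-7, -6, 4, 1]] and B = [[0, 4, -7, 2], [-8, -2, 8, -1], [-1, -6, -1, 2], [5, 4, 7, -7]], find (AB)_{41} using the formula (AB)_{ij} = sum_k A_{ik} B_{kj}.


(AB)_{ij} = sum_k A_{ik} B_{kj}.
For i=4, j=1:
A_{41} * B_{11} = -7 * 0 = 0
A_{42} * B_{21} = -6 * -8 = 48
A_{43} * B_{31} = 4 * -1 = -4
A_{44} * B_{41} = 1 * 5 = 5
Sum = 0 + 48 + -4 + 5 = 49

49


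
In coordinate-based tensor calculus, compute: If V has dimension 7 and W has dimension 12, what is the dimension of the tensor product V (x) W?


The dimension of a tensor product is the product of dimensions.
dim(V) = 7, dim(W) = 12
dim(V (x) W) = 7 * 12 = 84

84


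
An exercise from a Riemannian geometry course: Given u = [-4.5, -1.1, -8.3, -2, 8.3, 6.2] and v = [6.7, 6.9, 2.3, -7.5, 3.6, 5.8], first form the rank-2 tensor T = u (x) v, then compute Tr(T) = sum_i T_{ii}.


The outer product gives T_{ij} = u_i v_j.
The trace (contraction) is Tr(T) = sum_i T_{ii} = sum_i u_i v_i.
Diagonal entries:
T_{11} = u_1 * v_1 = -4.5 * 6.7 = -30.15
T_{22} = u_2 * v_2 = -1.1 * 6.9 = -7.59
T_{33} = u_3 * v_3 = -8.3 * 2.3 = -19.09
T_{44} = u_4 * v_4 = -2 * -7.5 = 15
T_{55} = u_5 * v_5 = 8.3 * 3.6 = 29.88
T_{66} = u_6 * v_6 = 6.2 * 5.8 = 35.96
Tr(T) = -30.15 + -7.59 + -19.09 + 15 + 29.88 + 35.96 = 24.01

24.01


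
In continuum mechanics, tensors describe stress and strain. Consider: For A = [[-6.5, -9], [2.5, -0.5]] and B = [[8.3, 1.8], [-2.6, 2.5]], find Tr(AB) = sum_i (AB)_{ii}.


Tr(AB) = sum_i (AB)_{ii} where (AB)_{ii} = sum_k A_{ik} B_{ki}.
(AB)_{11} = -6.5*8.3 + -9*-2.6 = -30.55
(AB)_{22} = 2.5*1.8 + -0.5*2.5 = 3.25
Tr(AB) = -30.55 + 3.25 = -27.3

-27.3


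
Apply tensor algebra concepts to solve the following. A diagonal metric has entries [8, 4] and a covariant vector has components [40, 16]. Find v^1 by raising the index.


To raise an index with a diagonal metric: v^i = v_i / g_{ii}.
For index 1: v_1 = 40, g_{11} = 8
v^1 = 40 / 8 = 5

5


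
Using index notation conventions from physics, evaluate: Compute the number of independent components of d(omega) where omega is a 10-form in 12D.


The exterior derivative of a p-form is a (p+1)-form.
Its number of independent components is C(n, p+1).
n = 12, p+1 = 11
C(12, 11) = 12

12


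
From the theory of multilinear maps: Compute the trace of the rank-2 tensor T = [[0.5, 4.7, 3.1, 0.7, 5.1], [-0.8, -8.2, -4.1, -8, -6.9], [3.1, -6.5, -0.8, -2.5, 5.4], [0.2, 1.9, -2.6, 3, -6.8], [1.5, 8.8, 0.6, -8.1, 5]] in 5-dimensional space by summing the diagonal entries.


The contraction (trace) of a rank-2 tensor is the sum of its diagonal elements.
Diagonal entries: A[1,1] = 0.5, A[2,2] = -8.2, A[3,3] = -0.8, A[4,4] = 3, A[5,5] = 5
Tr(A) = 0.5 + -8.2 + -0.8 + 3 + 5 = -0.5

-0.5


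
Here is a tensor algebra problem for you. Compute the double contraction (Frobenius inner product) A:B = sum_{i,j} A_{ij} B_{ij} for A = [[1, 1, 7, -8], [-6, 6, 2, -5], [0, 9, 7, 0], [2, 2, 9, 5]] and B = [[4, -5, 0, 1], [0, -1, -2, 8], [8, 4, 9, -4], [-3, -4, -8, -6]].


A:B = sum over all i,j of A_{ij} * B_{ij}.
Row 1: 1*4=4, 1*-5=-5, 7*0=0, -8*1=-8 => row sum = -9
Row 2: -6*0=0, 6*-1=-6, 2*-2=-4, -5*8=-40 => row sum = -50
Row 3: 0*8=0, 9*4=36, 7*9=63, 0*-4=0 => row sum = 99
Row 4: 2*-3=-6, 2*-4=-8, 9*-8=-72, 5*-6=-30 => row sum = -116
Total = -9 + -50 + 99 + -116 = -76

-76
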